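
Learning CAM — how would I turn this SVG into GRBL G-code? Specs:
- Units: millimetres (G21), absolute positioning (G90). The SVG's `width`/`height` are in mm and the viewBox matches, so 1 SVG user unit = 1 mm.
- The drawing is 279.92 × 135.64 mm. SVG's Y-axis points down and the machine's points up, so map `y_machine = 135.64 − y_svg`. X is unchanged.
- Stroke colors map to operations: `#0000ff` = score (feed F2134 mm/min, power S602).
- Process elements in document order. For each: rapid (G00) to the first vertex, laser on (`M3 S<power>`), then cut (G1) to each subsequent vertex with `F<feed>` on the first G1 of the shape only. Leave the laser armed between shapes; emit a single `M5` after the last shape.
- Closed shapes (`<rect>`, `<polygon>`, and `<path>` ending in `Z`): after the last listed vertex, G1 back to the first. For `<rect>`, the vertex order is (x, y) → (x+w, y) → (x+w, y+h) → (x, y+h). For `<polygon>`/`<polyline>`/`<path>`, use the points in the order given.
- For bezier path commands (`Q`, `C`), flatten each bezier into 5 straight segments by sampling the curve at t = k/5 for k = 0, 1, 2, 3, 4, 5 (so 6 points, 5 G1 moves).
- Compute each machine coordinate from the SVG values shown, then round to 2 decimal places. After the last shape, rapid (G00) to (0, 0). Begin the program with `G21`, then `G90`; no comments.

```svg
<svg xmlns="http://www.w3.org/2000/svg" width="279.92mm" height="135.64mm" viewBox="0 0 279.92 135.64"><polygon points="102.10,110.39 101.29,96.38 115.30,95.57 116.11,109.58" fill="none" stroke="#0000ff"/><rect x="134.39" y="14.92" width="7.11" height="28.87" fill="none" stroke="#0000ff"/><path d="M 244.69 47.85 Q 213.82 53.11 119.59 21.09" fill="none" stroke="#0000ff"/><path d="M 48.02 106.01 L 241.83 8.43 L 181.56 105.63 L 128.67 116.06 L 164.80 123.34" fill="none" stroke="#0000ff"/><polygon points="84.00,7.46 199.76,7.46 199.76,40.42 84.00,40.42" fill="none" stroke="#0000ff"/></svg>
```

G21
G90
G00 X102.10 Y25.25
M3 S602
G1 X101.29 Y39.26 F2134
G1 X115.30 Y40.07
G1 X116.11 Y26.06
G1 X102.10 Y25.25
G00 X134.39 Y120.72
M3 S602
G1 X141.50 Y120.72 F2134
G1 X141.50 Y91.85
G1 X134.39 Y91.85
G1 X134.39 Y120.72
G00 X244.69 Y87.79
M3 S602
G1 X229.81 Y87.18 F2134
G1 X209.86 Y89.55
G1 X184.84 Y94.90
G1 X154.75 Y103.23
G1 X119.59 Y114.55
G00 X48.02 Y29.63
M3 S602
G1 X241.83 Y127.21 F2134
G1 X181.56 Y30.01
G1 X128.67 Y19.58
G1 X164.80 Y12.30
G00 X84.00 Y128.18
M3 S602
G1 X199.76 Y128.18 F2134
G1 X199.76 Y95.22
G1 X84.00 Y95.22
G1 X84.00 Y128.18
M5
G00 X0.00 Y0.00

viewBox `0 0 279.92 135.64` with mm width/height → 1 unit = 1 mm. Flip: y_m = 135.64 − y_svg.

**Shape 1** — `<polygon>` regular polygon, stroke `#0000ff` → score (S602, F2134). Machine vertices: (102.10,25.25) → (101.29,39.26) → (115.30,40.07) → (116.11,26.06) → (102.10,25.25). Closed: final G1 returns to the first vertex.

**Shape 2** — `<rect>` rectangle, stroke `#0000ff` → score (S602, F2134). Machine vertices: (134.39,120.72) → (141.50,120.72) → (141.50,91.85) → (134.39,91.85) → (134.39,120.72). Closed: final G1 returns to the first vertex.

**Shape 3** — `<path>` quadratic bezier, stroke `#0000ff` → score (S602, F2134). Control points (SVG): P0=(244.69,47.85), P1=(213.82,53.11), P2=(119.59,21.09); sampled at t=k/5. Machine vertices: (244.69,87.79) → (229.81,87.18) → (209.86,89.55) → (184.84,94.90) → (154.75,103.23) → (119.59,114.55). Open path.

**Shape 4** — `<path>` open polyline, stroke `#0000ff` → score (S602, F2134). Machine vertices: (48.02,29.63) → (241.83,127.21) → (181.56,30.01) → (128.67,19.58) → (164.80,12.30). Open path.

**Shape 5** — `<polygon>` rectangle, stroke `#0000ff` → score (S602, F2134). Machine vertices: (84.00,128.18) → (199.76,128.18) → (199.76,95.22) → (84.00,95.22) → (84.00,128.18). Closed: final G1 returns to the first vertex.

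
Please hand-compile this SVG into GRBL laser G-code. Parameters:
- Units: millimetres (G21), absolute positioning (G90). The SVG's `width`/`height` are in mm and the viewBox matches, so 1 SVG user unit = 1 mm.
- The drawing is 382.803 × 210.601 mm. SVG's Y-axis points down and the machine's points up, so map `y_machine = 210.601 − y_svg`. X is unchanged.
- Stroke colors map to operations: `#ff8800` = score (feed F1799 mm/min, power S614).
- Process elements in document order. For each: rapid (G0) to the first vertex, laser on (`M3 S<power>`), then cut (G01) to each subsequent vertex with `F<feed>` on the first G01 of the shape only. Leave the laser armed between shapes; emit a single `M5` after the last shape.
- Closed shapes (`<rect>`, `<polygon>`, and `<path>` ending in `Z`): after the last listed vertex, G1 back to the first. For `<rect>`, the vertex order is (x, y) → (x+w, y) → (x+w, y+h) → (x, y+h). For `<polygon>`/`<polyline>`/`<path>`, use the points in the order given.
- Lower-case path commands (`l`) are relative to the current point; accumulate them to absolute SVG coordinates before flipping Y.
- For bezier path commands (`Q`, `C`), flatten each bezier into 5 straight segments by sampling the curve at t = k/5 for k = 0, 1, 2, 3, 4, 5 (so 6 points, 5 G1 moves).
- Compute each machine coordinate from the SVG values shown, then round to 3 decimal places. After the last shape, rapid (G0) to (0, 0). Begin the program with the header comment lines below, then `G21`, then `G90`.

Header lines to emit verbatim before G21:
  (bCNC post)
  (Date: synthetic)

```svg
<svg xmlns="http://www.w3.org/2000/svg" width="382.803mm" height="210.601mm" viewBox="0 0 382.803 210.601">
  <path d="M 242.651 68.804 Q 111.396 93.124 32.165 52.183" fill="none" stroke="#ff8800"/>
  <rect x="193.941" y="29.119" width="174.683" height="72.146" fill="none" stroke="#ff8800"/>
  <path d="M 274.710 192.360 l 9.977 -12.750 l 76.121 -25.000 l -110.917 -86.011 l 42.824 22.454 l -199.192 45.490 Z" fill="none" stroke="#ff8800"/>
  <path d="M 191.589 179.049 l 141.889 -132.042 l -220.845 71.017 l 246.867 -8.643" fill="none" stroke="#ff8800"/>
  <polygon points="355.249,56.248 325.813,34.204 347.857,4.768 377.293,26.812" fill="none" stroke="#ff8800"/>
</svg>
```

(bCNC post)
(Date: synthetic)
G21
G90
G0 X242.651 Y141.797
M3 S614
G01 X192.230 Y134.679 F1799
G01 X145.971 Y132.783
G01 X103.874 Y136.107
G01 X65.938 Y144.652
G01 X32.165 Y158.418
G0 X193.941 Y181.482
M3 S614
G01 X368.624 Y181.482 F1799
G01 X368.624 Y109.336
G01 X193.941 Y109.336
G01 X193.941 Y181.482
G0 X274.710 Y18.241
M3 S614
G01 X284.687 Y30.991 F1799
G01 X360.808 Y55.991
G01 X249.891 Y142.002
G01 X292.715 Y119.548
G01 X93.523 Y74.058
G01 X274.710 Y18.241
G0 X191.589 Y31.552
M3 S614
G01 X333.478 Y163.594 F1799
G01 X112.633 Y92.577
G01 X359.500 Y101.220
G0 X355.249 Y154.353
M3 S614
G01 X325.813 Y176.397 F1799
G01 X347.857 Y205.833
G01 X377.293 Y183.789
G01 X355.249 Y154.353
M5
G0 X0.000 Y0.000

viewBox `0 0 382.803 210.601` with mm width/height → 1 unit = 1 mm. Flip: y_m = 210.601 − y_svg.

**Shape 1** — `<path>` quadratic bezier, stroke `#ff8800` → score (S614, F1799). Control points (SVG): P0=(242.651,68.804), P1=(111.396,93.124), P2=(32.165,52.183); sampled at t=k/5. Machine vertices: (242.651,141.797) → (192.230,134.679) → (145.971,132.783) → (103.874,136.107) → (65.938,144.652) → (32.165,158.418). Open path.

**Shape 2** — `<rect>` rectangle, stroke `#ff8800` → score (S614, F1799). Machine vertices: (193.941,181.482) → (368.624,181.482) → (368.624,109.336) → (193.941,109.336) → (193.941,181.482). Closed: final G1 returns to the first vertex.

**Shape 3** — `<path>` closed polygon, stroke `#ff8800` → score (S614, F1799). Machine vertices: (274.710,18.241) → (284.687,30.991) → (360.808,55.991) → (249.891,142.002) → (292.715,119.548) → (93.523,74.058) → (274.710,18.241). Closed: final G1 returns to the first vertex.

**Shape 4** — `<path>` open polyline, stroke `#ff8800` → score (S614, F1799). Machine vertices: (191.589,31.552) → (333.478,163.594) → (112.633,92.577) → (359.500,101.220). Open path.

**Shape 5** — `<polygon>` regular polygon, stroke `#ff8800` → score (S614, F1799). Machine vertices: (355.249,154.353) → (325.813,176.397) → (347.857,205.833) → (377.293,183.789) → (355.249,154.353). Closed: final G1 returns to the first vertex.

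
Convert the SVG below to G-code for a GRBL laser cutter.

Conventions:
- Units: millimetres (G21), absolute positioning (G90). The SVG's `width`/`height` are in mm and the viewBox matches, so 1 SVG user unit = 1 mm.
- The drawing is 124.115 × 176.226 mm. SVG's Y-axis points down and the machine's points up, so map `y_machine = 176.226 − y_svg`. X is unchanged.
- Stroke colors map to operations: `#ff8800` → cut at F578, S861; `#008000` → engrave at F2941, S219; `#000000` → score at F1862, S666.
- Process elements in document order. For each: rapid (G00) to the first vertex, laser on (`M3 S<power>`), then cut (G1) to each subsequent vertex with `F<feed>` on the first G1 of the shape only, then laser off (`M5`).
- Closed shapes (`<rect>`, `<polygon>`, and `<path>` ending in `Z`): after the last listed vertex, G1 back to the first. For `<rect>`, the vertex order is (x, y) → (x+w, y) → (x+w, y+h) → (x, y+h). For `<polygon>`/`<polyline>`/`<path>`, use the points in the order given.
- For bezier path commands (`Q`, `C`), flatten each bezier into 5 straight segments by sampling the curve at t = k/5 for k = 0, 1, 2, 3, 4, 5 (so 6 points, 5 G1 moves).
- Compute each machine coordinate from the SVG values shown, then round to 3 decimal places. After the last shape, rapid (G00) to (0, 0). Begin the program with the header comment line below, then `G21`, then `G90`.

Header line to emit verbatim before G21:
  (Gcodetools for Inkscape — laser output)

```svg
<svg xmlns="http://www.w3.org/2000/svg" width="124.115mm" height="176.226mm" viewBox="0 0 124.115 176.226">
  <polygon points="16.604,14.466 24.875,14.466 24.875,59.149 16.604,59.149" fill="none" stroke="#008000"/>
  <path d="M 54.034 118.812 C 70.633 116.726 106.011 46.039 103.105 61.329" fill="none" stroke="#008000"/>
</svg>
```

(Gcodetools for Inkscape — laser output)
G21
G90
G00 X16.604 Y161.760
M3 S219
G1 X24.875 Y161.760 F2941
G1 X24.875 Y117.077
G1 X16.604 Y117.077
G1 X16.604 Y161.760
M5
G00 X54.034 Y57.414
M3 S219
G1 X65.790 Y65.661 F2941
G1 X79.315 Y82.953
G1 X91.868 Y101.869
G1 X100.711 Y114.990
G1 X103.105 Y114.897
M5
G00 X0.000 Y0.000

viewBox `0 0 124.115 176.226` with mm width/height → 1 unit = 1 mm. Flip: y_m = 176.226 − y_svg.

**Shape 1** — `<polygon>` rectangle, stroke `#008000` → engrave (S219, F2941). Machine vertices: (16.604,161.760) → (24.875,161.760) → (24.875,117.077) → (16.604,117.077) → (16.604,161.760). Closed: final G1 returns to the first vertex.

**Shape 2** — `<path>` cubic bezier, stroke `#008000` → engrave (S219, F2941). Control points (SVG): P0=(54.034,118.812), P1=(70.633,116.726), P2=(106.011,46.039), P3=(103.105,61.329); sampled at t=k/5. Machine vertices: (54.034,57.414) → (65.790,65.661) → (79.315,82.953) → (91.868,101.869) → (100.711,114.990) → (103.105,114.897). Open path.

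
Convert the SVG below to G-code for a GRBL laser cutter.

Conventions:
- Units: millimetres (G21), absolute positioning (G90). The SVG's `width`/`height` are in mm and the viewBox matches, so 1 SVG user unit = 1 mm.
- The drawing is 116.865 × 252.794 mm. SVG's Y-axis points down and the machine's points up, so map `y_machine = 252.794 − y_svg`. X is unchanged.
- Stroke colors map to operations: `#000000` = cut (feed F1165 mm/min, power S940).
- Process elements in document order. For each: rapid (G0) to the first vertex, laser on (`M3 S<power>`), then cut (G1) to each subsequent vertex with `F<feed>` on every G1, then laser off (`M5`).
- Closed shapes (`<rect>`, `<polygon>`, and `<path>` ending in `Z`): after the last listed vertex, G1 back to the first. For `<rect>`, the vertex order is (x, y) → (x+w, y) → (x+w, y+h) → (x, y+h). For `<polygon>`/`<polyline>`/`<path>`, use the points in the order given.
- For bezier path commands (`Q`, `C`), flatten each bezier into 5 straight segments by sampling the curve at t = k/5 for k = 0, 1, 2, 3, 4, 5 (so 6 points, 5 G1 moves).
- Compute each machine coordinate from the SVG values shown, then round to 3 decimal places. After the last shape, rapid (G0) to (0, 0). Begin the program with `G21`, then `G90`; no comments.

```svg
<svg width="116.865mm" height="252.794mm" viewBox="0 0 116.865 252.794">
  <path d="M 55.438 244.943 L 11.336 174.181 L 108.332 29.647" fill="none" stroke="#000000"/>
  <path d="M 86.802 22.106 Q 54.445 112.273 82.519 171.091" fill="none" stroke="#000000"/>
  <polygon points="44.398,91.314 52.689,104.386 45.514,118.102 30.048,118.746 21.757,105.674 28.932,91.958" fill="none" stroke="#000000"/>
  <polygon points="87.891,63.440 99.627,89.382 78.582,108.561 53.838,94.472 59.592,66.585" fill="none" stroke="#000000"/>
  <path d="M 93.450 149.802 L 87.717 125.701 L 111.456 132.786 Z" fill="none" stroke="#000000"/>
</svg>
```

viewBox `0 0 116.865 252.794` with mm width/height → 1 unit = 1 mm. Flip: y_m = 252.794 − y_svg.

**Shape 1** — `<path>` open polyline, stroke `#000000` → cut (S940, F1165). Machine vertices: (55.438,7.851) → (11.336,78.613) → (108.332,223.147). Open path.

**Shape 2** — `<path>` quadratic bezier, stroke `#000000` → cut (S940, F1165). Control points (SVG): P0=(86.802,22.106), P1=(54.445,112.273), P2=(82.519,171.091); sampled at t=k/5. Machine vertices: (86.802,230.688) → (76.276,195.875) → (70.585,163.570) → (69.729,133.773) → (73.707,106.484) → (82.519,81.703). Open path.

**Shape 3** — `<polygon>` regular polygon, stroke `#000000` → cut (S940, F1165). Machine vertices: (44.398,161.480) → (52.689,148.408) → (45.514,134.692) → (30.048,134.048) → (21.757,147.120) → (28.932,160.836) → (44.398,161.480). Closed: final G1 returns to the first vertex.

**Shape 4** — `<polygon>` regular polygon, stroke `#000000` → cut (S940, F1165). Machine vertices: (87.891,189.354) → (99.627,163.412) → (78.582,144.233) → (53.838,158.322) → (59.592,186.209) → (87.891,189.354). Closed: final G1 returns to the first vertex.

**Shape 5** — `<path>` regular polygon, stroke `#000000` → cut (S940, F1165). Machine vertices: (93.450,102.992) → (87.717,127.093) → (111.456,120.008) → (93.450,102.992). Closed: final G1 returns to the first vertex.

G21
G90
G0 X55.438 Y7.851
M3 S940
G1 X11.336 Y78.613 F1165
G1 X108.332 Y223.147 F1165
M5
G0 X86.802 Y230.688
M3 S940
G1 X76.276 Y195.875 F1165
G1 X70.585 Y163.570 F1165
G1 X69.729 Y133.773 F1165
G1 X73.707 Y106.484 F1165
G1 X82.519 Y81.703 F1165
M5
G0 X44.398 Y161.480
M3 S940
G1 X52.689 Y148.408 F1165
G1 X45.514 Y134.692 F1165
G1 X30.048 Y134.048 F1165
G1 X21.757 Y147.120 F1165
G1 X28.932 Y160.836 F1165
G1 X44.398 Y161.480 F1165
M5
G0 X87.891 Y189.354
M3 S940
G1 X99.627 Y163.412 F1165
G1 X78.582 Y144.233 F1165
G1 X53.838 Y158.322 F1165
G1 X59.592 Y186.209 F1165
G1 X87.891 Y189.354 F1165
M5
G0 X93.450 Y102.992
M3 S940
G1 X87.717 Y127.093 F1165
G1 X111.456 Y120.008 F1165
G1 X93.450 Y102.992 F1165
M5
G0 X0.000 Y0.000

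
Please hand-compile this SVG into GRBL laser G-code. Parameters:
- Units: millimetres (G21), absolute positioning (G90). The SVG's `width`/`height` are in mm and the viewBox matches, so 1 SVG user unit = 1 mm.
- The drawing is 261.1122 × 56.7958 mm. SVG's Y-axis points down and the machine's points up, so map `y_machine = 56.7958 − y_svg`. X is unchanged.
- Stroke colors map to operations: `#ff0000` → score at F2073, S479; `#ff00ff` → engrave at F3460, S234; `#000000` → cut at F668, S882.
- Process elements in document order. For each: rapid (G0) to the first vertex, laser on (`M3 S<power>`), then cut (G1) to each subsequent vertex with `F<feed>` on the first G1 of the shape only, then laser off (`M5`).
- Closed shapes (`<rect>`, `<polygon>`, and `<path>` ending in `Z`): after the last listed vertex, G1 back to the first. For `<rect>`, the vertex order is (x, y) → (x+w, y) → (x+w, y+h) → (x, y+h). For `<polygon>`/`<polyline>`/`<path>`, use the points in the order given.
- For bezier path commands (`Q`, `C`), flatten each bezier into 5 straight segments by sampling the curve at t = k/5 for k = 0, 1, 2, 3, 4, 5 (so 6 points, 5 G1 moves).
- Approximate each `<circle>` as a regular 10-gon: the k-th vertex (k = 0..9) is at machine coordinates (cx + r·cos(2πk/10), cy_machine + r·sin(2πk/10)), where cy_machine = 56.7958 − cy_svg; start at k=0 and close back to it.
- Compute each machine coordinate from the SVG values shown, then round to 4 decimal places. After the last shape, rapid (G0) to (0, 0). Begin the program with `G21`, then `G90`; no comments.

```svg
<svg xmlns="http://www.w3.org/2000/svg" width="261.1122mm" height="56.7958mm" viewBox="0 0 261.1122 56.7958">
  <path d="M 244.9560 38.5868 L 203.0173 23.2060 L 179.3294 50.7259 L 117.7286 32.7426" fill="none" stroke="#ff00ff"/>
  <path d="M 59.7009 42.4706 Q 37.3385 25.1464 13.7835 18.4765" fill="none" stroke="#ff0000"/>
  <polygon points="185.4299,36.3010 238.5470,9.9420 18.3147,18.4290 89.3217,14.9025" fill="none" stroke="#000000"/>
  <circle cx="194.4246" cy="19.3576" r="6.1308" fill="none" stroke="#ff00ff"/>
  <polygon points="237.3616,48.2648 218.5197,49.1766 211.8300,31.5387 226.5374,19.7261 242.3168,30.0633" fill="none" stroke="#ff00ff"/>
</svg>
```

viewBox `0 0 261.1122 56.7958` with mm width/height → 1 unit = 1 mm. Flip: y_m = 56.7958 − y_svg.

**Shape 1** — `<path>` open polyline, stroke `#ff00ff` → engrave (S234, F3460). Machine vertices: (244.9560,18.2090) → (203.0173,33.5898) → (179.3294,6.0699) → (117.7286,24.0532). Open path.

**Shape 2** — `<path>` quadratic bezier, stroke `#ff0000` → score (S479, F2073). Control points (SVG): P0=(59.7009,42.4706), P1=(37.3385,25.1464), P2=(13.7835,18.4765); sampled at t=k/5. Machine vertices: (59.7009,14.3252) → (50.7082,20.8287) → (41.6202,26.4799) → (32.4367,31.2787) → (23.1578,35.2252) → (13.7835,38.3193). Open path.

**Shape 3** — `<polygon>` closed polygon, stroke `#000000` → cut (S882, F668). Machine vertices: (185.4299,20.4948) → (238.5470,46.8538) → (18.3147,38.3668) → (89.3217,41.8933) → (185.4299,20.4948). Closed: final G1 returns to the first vertex.

**Shape 4** — `<circle>` circle, stroke `#ff00ff` → engrave (S234, F3460). Machine vertices: (200.5554,37.4382) → (199.3845,41.0418) → (196.3191,43.2689) → (192.5301,43.2689) → (189.4647,41.0418) → (188.2938,37.4382) → (189.4647,33.8346) → (192.5301,31.6075) → (196.3191,31.6075) → (199.3845,33.8346) → (200.5554,37.4382). Closed: final G1 returns to the first vertex.

**Shape 5** — `<polygon>` regular polygon, stroke `#ff00ff` → engrave (S234, F3460). Machine vertices: (237.3616,8.5310) → (218.5197,7.6192) → (211.8300,25.2571) → (226.5374,37.0697) → (242.3168,26.7325) → (237.3616,8.5310). Closed: final G1 returns to the first vertex.

G21
G90
G0 X244.9560 Y18.2090
M3 S234
G1 X203.0173 Y33.5898 F3460
G1 X179.3294 Y6.0699
G1 X117.7286 Y24.0532
M5
G0 X59.7009 Y14.3252
M3 S479
G1 X50.7082 Y20.8287 F2073
G1 X41.6202 Y26.4799
G1 X32.4367 Y31.2787
G1 X23.1578 Y35.2252
G1 X13.7835 Y38.3193
M5
G0 X185.4299 Y20.4948
M3 S882
G1 X238.5470 Y46.8538 F668
G1 X18.3147 Y38.3668
G1 X89.3217 Y41.8933
G1 X185.4299 Y20.4948
M5
G0 X200.5554 Y37.4382
M3 S234
G1 X199.3845 Y41.0418 F3460
G1 X196.3191 Y43.2689
G1 X192.5301 Y43.2689
G1 X189.4647 Y41.0418
G1 X188.2938 Y37.4382
G1 X189.4647 Y33.8346
G1 X192.5301 Y31.6075
G1 X196.3191 Y31.6075
G1 X199.3845 Y33.8346
G1 X200.5554 Y37.4382
M5
G0 X237.3616 Y8.5310
M3 S234
G1 X218.5197 Y7.6192 F3460
G1 X211.8300 Y25.2571
G1 X226.5374 Y37.0697
G1 X242.3168 Y26.7325
G1 X237.3616 Y8.5310
M5
G0 X0.0000 Y0.0000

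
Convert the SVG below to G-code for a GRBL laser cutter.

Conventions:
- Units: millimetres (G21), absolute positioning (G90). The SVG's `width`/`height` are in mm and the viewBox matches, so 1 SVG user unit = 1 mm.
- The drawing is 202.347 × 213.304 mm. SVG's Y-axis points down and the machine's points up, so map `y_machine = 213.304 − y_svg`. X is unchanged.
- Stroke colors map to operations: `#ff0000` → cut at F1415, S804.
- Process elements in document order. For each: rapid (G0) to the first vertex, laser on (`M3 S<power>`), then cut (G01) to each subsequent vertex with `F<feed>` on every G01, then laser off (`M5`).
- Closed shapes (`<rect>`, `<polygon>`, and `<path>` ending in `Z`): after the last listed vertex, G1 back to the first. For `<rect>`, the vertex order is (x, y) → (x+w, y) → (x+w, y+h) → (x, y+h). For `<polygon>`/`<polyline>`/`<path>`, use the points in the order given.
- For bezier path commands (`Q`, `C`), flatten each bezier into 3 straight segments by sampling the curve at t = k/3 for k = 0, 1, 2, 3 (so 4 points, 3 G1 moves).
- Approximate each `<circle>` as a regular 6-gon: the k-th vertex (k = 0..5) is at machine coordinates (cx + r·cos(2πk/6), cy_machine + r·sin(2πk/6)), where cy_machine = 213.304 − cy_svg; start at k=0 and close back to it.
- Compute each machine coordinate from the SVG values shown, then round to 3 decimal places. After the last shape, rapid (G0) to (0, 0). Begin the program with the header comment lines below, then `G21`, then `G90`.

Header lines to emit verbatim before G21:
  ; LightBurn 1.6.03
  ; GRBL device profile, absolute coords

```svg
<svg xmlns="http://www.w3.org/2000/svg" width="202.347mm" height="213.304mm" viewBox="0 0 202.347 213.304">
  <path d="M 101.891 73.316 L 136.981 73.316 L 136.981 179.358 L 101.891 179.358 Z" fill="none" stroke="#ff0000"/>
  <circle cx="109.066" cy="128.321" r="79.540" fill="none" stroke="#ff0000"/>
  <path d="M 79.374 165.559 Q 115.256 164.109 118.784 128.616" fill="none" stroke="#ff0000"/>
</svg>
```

; LightBurn 1.6.03
; GRBL device profile, absolute coords
G21
G90
G0 X101.891 Y139.988
M3 S804
G01 X136.981 Y139.988 F1415
G01 X136.981 Y33.946 F1415
G01 X101.891 Y33.946 F1415
G01 X101.891 Y139.988 F1415
M5
G0 X188.606 Y84.983
M3 S804
G01 X148.836 Y153.867 F1415
G01 X69.296 Y153.867 F1415
G01 X29.526 Y84.983 F1415
G01 X69.296 Y16.099 F1415
G01 X148.836 Y16.099 F1415
G01 X188.606 Y84.983 F1415
M5
G0 X79.374 Y47.745
M3 S804
G01 X99.700 Y52.494 F1415
G01 X112.837 Y64.809 F1415
G01 X118.784 Y84.688 F1415
M5
G0 X0.000 Y0.000

Since the viewBox matches the mm dimensions, user units are millimetres directly. The only transform is the Y-flip y_m = 213.304 − y_svg.

Shape 1 is a rectangle drawn with `<path>`. Its stroke #ff0000 means cut at S804, F1415. After flipping Y the toolpath is (101.891,139.988) → (136.981,139.988) → (136.981,33.946) → (101.891,33.946) → (101.891,139.988), returning to the start.

Shape 2 is a circle drawn with `<circle>`. Its stroke #ff0000 means cut at S804, F1415. After flipping Y the toolpath is (188.606,84.983) → (148.836,153.867) → (69.296,153.867) → (29.526,84.983) → (69.296,16.099) → (148.836,16.099) → (188.606,84.983), returning to the start.

Shape 3 is a quadratic bezier drawn with `<path>`. Its stroke #ff0000 means cut at S804, F1415. After flipping Y the toolpath is (79.374,47.745) → (99.700,52.494) → (112.837,64.809) → (118.784,84.688).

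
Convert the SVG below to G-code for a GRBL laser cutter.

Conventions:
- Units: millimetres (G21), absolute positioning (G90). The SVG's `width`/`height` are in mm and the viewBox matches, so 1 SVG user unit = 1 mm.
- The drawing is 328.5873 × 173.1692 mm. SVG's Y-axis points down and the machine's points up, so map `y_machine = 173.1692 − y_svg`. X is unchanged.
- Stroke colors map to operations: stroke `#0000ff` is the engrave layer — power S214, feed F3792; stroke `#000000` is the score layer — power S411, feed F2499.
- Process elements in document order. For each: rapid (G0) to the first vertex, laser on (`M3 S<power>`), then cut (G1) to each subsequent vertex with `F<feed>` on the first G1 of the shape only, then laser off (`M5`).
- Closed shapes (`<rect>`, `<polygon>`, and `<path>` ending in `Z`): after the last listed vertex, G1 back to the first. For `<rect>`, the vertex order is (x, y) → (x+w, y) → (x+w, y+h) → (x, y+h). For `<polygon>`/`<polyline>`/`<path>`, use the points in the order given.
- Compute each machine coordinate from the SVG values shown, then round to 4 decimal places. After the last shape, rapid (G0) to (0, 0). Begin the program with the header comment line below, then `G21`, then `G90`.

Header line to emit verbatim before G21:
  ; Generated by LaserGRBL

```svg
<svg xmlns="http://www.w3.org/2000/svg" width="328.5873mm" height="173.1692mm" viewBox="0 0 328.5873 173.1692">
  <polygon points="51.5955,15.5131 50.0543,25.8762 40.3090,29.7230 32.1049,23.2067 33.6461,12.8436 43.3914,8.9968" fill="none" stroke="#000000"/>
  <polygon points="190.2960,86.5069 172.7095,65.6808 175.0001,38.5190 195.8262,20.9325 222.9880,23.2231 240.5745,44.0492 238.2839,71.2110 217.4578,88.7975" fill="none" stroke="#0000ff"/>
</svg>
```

Since the viewBox matches the mm dimensions, user units are millimetres directly. The only transform is the Y-flip y_m = 173.1692 − y_svg.

Shape 1 is a regular polygon drawn with `<polygon>`. Its stroke #000000 means score at S411, F2499. After flipping Y the toolpath is (51.5955,157.6561) → (50.0543,147.2930) → (40.3090,143.4462) → (32.1049,149.9625) → (33.6461,160.3256) → (43.3914,164.1724) → (51.5955,157.6561), returning to the start.

Shape 2 is a regular polygon drawn with `<polygon>`. Its stroke #0000ff means engrave at S214, F3792. After flipping Y the toolpath is (190.2960,86.6623) → (172.7095,107.4884) → (175.0001,134.6502) → (195.8262,152.2367) → (222.9880,149.9461) → (240.5745,129.1200) → (238.2839,101.9582) → (217.4578,84.3717) → (190.2960,86.6623), returning to the start.

; Generated by LaserGRBL
G21
G90
G0 X51.5955 Y157.6561
M3 S411
G1 X50.0543 Y147.2930 F2499
G1 X40.3090 Y143.4462
G1 X32.1049 Y149.9625
G1 X33.6461 Y160.3256
G1 X43.3914 Y164.1724
G1 X51.5955 Y157.6561
M5
G0 X190.2960 Y86.6623
M3 S214
G1 X172.7095 Y107.4884 F3792
G1 X175.0001 Y134.6502
G1 X195.8262 Y152.2367
G1 X222.9880 Y149.9461
G1 X240.5745 Y129.1200
G1 X238.2839 Y101.9582
G1 X217.4578 Y84.3717
G1 X190.2960 Y86.6623
M5
G0 X0.0000 Y0.0000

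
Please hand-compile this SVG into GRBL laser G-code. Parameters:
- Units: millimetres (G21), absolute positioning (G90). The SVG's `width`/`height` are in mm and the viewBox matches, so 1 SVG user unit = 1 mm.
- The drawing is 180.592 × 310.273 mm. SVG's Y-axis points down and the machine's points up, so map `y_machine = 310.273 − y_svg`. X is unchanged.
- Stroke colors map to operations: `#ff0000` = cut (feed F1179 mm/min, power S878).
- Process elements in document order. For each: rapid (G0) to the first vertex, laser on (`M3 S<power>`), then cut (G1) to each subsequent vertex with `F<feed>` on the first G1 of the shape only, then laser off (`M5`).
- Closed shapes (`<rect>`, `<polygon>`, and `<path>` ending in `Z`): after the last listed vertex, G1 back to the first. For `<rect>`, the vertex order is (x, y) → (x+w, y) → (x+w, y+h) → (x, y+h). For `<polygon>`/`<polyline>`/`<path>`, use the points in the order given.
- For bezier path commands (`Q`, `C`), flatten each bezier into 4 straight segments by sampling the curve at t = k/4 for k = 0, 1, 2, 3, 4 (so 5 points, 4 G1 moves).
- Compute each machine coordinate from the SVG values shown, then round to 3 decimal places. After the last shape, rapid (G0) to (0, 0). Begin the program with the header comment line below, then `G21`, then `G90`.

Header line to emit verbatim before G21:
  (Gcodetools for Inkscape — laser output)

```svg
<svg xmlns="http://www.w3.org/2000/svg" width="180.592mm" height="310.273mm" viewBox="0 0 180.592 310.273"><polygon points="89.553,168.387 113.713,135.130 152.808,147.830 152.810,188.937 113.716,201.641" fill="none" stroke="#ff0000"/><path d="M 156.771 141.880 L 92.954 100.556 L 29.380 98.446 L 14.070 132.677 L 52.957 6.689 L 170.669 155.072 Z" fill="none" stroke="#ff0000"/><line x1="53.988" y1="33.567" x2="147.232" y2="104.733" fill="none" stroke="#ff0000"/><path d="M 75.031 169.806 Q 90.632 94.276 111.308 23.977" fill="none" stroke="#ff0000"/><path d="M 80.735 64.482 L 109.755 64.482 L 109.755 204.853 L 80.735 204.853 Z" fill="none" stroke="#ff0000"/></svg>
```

viewBox `0 0 180.592 310.273` with mm width/height → 1 unit = 1 mm. Flip: y_m = 310.273 − y_svg.

**Shape 1** — `<polygon>` regular polygon, stroke `#ff0000` → cut (S878, F1179). Machine vertices: (89.553,141.886) → (113.713,175.143) → (152.808,162.443) → (152.810,121.336) → (113.716,108.632) → (89.553,141.886). Closed: final G1 returns to the first vertex.

**Shape 2** — `<path>` closed polygon, stroke `#ff0000` → cut (S878, F1179). Machine vertices: (156.771,168.393) → (92.954,209.717) → (29.380,211.827) → (14.070,177.596) → (52.957,303.584) → (170.669,155.201) → (156.771,168.393). Closed: final G1 returns to the first vertex.

**Shape 3** — `<line>` line segment, stroke `#ff0000` → cut (S878, F1179). Machine vertices: (53.988,276.706) → (147.232,205.540). Open path.

**Shape 4** — `<path>` quadratic bezier, stroke `#ff0000` → cut (S878, F1179). Control points (SVG): P0=(75.031,169.806), P1=(90.632,94.276), P2=(111.308,23.977); sampled at t=k/4. Machine vertices: (75.031,140.467) → (83.149,177.905) → (91.901,214.689) → (101.287,250.820) → (111.308,286.296). Open path.

**Shape 5** — `<path>` rectangle, stroke `#ff0000` → cut (S878, F1179). Machine vertices: (80.735,245.791) → (109.755,245.791) → (109.755,105.420) → (80.735,105.420) → (80.735,245.791). Closed: final G1 returns to the first vertex.

(Gcodetools for Inkscape — laser output)
G21
G90
G0 X89.553 Y141.886
M3 S878
G1 X113.713 Y175.143 F1179
G1 X152.808 Y162.443
G1 X152.810 Y121.336
G1 X113.716 Y108.632
G1 X89.553 Y141.886
M5
G0 X156.771 Y168.393
M3 S878
G1 X92.954 Y209.717 F1179
G1 X29.380 Y211.827
G1 X14.070 Y177.596
G1 X52.957 Y303.584
G1 X170.669 Y155.201
G1 X156.771 Y168.393
M5
G0 X53.988 Y276.706
M3 S878
G1 X147.232 Y205.540 F1179
M5
G0 X75.031 Y140.467
M3 S878
G1 X83.149 Y177.905 F1179
G1 X91.901 Y214.689
G1 X101.287 Y250.820
G1 X111.308 Y286.296
M5
G0 X80.735 Y245.791
M3 S878
G1 X109.755 Y245.791 F1179
G1 X109.755 Y105.420
G1 X80.735 Y105.420
G1 X80.735 Y245.791
M5
G0 X0.000 Y0.000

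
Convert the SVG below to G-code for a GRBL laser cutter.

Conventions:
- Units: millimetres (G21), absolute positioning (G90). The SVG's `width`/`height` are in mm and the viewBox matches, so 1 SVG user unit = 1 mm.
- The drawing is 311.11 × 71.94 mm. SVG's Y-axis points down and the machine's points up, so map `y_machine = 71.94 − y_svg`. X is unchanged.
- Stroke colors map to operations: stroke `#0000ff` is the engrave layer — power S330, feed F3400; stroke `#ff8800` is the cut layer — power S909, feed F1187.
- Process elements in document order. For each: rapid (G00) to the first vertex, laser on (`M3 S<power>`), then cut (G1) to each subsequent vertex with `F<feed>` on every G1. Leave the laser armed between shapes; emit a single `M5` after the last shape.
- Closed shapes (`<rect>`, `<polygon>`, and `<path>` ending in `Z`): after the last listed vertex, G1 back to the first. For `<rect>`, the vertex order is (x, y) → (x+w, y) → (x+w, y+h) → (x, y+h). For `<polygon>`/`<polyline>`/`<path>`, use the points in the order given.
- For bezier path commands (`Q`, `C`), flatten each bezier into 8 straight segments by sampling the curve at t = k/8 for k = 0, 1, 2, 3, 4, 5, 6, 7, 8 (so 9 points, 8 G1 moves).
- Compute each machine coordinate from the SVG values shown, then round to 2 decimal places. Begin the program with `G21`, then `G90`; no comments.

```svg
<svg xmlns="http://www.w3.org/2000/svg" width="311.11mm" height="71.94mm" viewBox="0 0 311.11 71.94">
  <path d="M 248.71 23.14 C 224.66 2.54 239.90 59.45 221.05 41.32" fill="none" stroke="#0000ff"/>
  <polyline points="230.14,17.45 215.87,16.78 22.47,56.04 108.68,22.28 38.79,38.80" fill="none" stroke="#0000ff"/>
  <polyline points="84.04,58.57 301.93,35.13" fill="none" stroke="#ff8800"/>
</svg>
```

G21
G90
G00 X248.71 Y48.80
M3 S330
G1 X241.39 Y53.19 F3400
G1 X236.89 Y52.10 F3400
G1 X234.36 Y47.32 F3400
G1 X232.93 Y40.64 F3400
G1 X231.74 Y33.84 F3400
G1 X229.94 Y28.71 F3400
G1 X226.66 Y27.04 F3400
G1 X221.05 Y30.62 F3400
G00 X230.14 Y54.49
M3 S330
G1 X215.87 Y55.16 F3400
G1 X22.47 Y15.90 F3400
G1 X108.68 Y49.66 F3400
G1 X38.79 Y33.14 F3400
G00 X84.04 Y13.37
M3 S909
G1 X301.93 Y36.81 F1187
M5

1 u = 1 mm; y_m = 71.94 − y.

[1] `<path>` cubic bezier, #0000ff→engrave S330 F3400: (248.71,48.80) → (241.39,53.19) → (236.89,52.10) → (234.36,47.32) → (232.93,40.64) → (231.74,33.84) → (229.94,28.71) → (226.66,27.04) → (221.05,30.62)

[2] `<polyline>` open polyline, #0000ff→engrave S330 F3400: (230.14,54.49) → (215.87,55.16) → (22.47,15.90) → (108.68,49.66) → (38.79,33.14)

[3] `<polyline>` line segment, #ff8800→cut S909 F1187: (84.04,13.37) → (301.93,36.81)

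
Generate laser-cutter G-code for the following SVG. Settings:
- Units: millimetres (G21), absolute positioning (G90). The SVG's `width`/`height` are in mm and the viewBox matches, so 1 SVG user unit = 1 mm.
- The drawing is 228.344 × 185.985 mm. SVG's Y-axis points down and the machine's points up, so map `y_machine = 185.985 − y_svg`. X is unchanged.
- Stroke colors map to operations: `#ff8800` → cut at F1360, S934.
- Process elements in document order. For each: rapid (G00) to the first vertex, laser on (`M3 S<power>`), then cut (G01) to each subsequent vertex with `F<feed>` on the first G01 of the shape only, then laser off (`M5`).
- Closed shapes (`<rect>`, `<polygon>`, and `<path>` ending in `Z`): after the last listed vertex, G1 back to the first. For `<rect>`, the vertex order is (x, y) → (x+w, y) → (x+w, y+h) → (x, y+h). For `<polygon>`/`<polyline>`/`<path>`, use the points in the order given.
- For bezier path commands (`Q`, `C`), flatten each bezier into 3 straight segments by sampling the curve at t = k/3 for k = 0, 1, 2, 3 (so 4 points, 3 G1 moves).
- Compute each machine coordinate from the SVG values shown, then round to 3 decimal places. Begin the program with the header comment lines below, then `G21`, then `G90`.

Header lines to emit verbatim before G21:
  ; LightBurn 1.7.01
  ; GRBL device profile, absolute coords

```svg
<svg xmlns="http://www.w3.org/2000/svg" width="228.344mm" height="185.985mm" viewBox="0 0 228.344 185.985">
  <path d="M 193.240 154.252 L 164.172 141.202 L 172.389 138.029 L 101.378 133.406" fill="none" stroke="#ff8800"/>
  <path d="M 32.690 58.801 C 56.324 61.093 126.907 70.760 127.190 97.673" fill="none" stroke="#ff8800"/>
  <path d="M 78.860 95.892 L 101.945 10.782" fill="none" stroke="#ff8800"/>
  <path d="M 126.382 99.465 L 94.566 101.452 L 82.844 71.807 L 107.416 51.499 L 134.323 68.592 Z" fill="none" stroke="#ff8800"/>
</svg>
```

; LightBurn 1.7.01
; GRBL device profile, absolute coords
G21
G90
G00 X193.240 Y31.733
M3 S934
G01 X164.172 Y44.783 F1360
G01 X172.389 Y47.956
G01 X101.378 Y52.579
M5
G00 X32.690 Y127.184
M3 S934
G01 X67.631 Y122.068 F1360
G01 X107.816 Y109.842
G01 X127.190 Y88.312
M5
G00 X78.860 Y90.093
M3 S934
G01 X101.945 Y175.203 F1360
M5
G00 X126.382 Y86.520
M3 S934
G01 X94.566 Y84.533 F1360
G01 X82.844 Y114.178
G01 X107.416 Y134.486
G01 X134.323 Y117.393
G01 X126.382 Y86.520
M5

Since the viewBox matches the mm dimensions, user units are millimetres directly. The only transform is the Y-flip y_m = 185.985 − y_svg.

Shape 1 is a open polyline drawn with `<path>`. Its stroke #ff8800 means cut at S934, F1360. After flipping Y the toolpath is (193.240,31.733) → (164.172,44.783) → (172.389,47.956) → (101.378,52.579).

Shape 2 is a cubic bezier drawn with `<path>`. Its stroke #ff8800 means cut at S934, F1360. After flipping Y the toolpath is (32.690,127.184) → (67.631,122.068) → (107.816,109.842) → (127.190,88.312).

Shape 3 is a line segment drawn with `<path>`. Its stroke #ff8800 means cut at S934, F1360. After flipping Y the toolpath is (78.860,90.093) → (101.945,175.203).

Shape 4 is a regular polygon drawn with `<path>`. Its stroke #ff8800 means cut at S934, F1360. After flipping Y the toolpath is (126.382,86.520) → (94.566,84.533) → (82.844,114.178) → (107.416,134.486) → (134.323,117.393) → (126.382,86.520), returning to the start.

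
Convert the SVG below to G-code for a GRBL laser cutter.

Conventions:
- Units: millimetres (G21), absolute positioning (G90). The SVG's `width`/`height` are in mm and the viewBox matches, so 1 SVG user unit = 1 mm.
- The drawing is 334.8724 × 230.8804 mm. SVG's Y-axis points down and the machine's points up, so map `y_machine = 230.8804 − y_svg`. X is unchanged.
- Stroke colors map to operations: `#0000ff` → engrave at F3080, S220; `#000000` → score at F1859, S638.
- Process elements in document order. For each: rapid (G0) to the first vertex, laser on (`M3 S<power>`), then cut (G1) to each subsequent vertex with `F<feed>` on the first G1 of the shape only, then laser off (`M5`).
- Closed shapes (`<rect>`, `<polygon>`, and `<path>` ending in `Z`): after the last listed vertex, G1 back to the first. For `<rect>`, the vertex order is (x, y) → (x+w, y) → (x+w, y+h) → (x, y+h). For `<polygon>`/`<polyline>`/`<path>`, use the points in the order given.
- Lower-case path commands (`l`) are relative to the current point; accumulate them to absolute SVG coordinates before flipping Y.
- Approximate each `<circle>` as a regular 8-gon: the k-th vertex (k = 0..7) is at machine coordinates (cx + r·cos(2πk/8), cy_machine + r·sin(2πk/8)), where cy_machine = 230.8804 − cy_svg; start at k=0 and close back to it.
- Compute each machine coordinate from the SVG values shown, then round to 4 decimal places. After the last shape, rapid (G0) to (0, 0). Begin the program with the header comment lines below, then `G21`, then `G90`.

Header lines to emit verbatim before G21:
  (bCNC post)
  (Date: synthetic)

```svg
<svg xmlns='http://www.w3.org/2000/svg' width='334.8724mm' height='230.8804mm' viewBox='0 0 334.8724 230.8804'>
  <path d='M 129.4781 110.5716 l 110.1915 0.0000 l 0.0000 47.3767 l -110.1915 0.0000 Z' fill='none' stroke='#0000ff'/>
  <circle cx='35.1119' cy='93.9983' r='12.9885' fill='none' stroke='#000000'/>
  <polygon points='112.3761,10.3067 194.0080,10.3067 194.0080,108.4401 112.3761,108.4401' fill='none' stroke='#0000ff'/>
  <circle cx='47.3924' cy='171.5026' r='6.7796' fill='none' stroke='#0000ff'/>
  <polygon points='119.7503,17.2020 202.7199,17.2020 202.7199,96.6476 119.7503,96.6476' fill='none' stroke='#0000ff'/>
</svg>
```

(bCNC post)
(Date: synthetic)
G21
G90
G0 X129.4781 Y120.3088
M3 S220
G1 X239.6696 Y120.3088 F3080
G1 X239.6696 Y72.9321
G1 X129.4781 Y72.9321
G1 X129.4781 Y120.3088
M5
G0 X48.1004 Y136.8821
M3 S638
G1 X44.2962 Y146.0664 F1859
G1 X35.1119 Y149.8706
G1 X25.9276 Y146.0664
G1 X22.1234 Y136.8821
G1 X25.9276 Y127.6978
G1 X35.1119 Y123.8936
G1 X44.2962 Y127.6978
G1 X48.1004 Y136.8821
M5
G0 X112.3761 Y220.5737
M3 S220
G1 X194.0080 Y220.5737 F3080
G1 X194.0080 Y122.4403
G1 X112.3761 Y122.4403
G1 X112.3761 Y220.5737
M5
G0 X54.1720 Y59.3778
M3 S220
G1 X52.1863 Y64.1717 F3080
G1 X47.3924 Y66.1574
G1 X42.5985 Y64.1717
G1 X40.6128 Y59.3778
G1 X42.5985 Y54.5839
G1 X47.3924 Y52.5982
G1 X52.1863 Y54.5839
G1 X54.1720 Y59.3778
M5
G0 X119.7503 Y213.6784
M3 S220
G1 X202.7199 Y213.6784 F3080
G1 X202.7199 Y134.2328
G1 X119.7503 Y134.2328
G1 X119.7503 Y213.6784
M5
G0 X0.0000 Y0.0000

Since the viewBox matches the mm dimensions, user units are millimetres directly. The only transform is the Y-flip y_m = 230.8804 − y_svg.

Shape 1 is a rectangle drawn with `<path>`. Its stroke #0000ff means engrave at S220, F3080. After flipping Y the toolpath is (129.4781,120.3088) → (239.6696,120.3088) → (239.6696,72.9321) → (129.4781,72.9321) → (129.4781,120.3088), returning to the start.

Shape 2 is a circle drawn with `<circle>`. Its stroke #000000 means score at S638, F1859. After flipping Y the toolpath is (48.1004,136.8821) → (44.2962,146.0664) → (35.1119,149.8706) → (25.9276,146.0664) → (22.1234,136.8821) → (25.9276,127.6978) → (35.1119,123.8936) → (44.2962,127.6978) → (48.1004,136.8821), returning to the start.

Shape 3 is a rectangle drawn with `<polygon>`. Its stroke #0000ff means engrave at S220, F3080. After flipping Y the toolpath is (112.3761,220.5737) → (194.0080,220.5737) → (194.0080,122.4403) → (112.3761,122.4403) → (112.3761,220.5737), returning to the start.

Shape 4 is a circle drawn with `<circle>`. Its stroke #0000ff means engrave at S220, F3080. After flipping Y the toolpath is (54.1720,59.3778) → (52.1863,64.1717) → (47.3924,66.1574) → (42.5985,64.1717) → (40.6128,59.3778) → (42.5985,54.5839) → (47.3924,52.5982) → (52.1863,54.5839) → (54.1720,59.3778), returning to the start.

Shape 5 is a rectangle drawn with `<polygon>`. Its stroke #0000ff means engrave at S220, F3080. After flipping Y the toolpath is (119.7503,213.6784) → (202.7199,213.6784) → (202.7199,134.2328) → (119.7503,134.2328) → (119.7503,213.6784), returning to the start.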